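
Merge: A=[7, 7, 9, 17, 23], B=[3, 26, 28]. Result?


Compare heads, take smaller each step.
Merged: [3, 7, 7, 9, 17, 23, 26, 28]


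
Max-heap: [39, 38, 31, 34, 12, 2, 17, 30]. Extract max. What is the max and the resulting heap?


Max = 39
Replace root with last, heapify down
Resulting heap: [38, 34, 31, 30, 12, 2, 17]


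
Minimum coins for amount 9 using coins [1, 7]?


dp[0]=0; dp[i]=1+min(dp[i-c] for c in coins)
...dp[4]=4, dp[5]=5, dp[6]=6, dp[7]=1, dp[8]=2, dp[9]=3
Minimum coins for 9 = 3


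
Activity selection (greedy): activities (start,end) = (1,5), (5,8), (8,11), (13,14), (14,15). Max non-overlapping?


Greedy: pick earliest-ending, then skip overlaps.
Selected (5 activities): [(1, 5), (5, 8), (8, 11), (13, 14), (14, 15)]


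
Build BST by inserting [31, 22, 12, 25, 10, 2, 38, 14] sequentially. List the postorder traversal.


Root = 31; build tree by BST insertion.
Postorder traversal: [2, 10, 14, 12, 25, 22, 38, 31]


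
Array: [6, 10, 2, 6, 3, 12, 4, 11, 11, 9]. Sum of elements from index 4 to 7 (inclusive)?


Prefix sums: [0, 6, 16, 18, 24, 27, 39, 43, 54, 65, 74]
Sum[4..7] = prefix[8] - prefix[4] = 54 - 24 = 30


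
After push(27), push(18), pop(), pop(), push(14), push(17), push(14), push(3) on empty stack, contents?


push(27) -> [27]
push(18) -> [27, 18]
pop() returns 18 -> [27]
pop() returns 27 -> []
push(14) -> [14]
push(17) -> [14, 17]
push(14) -> [14, 17, 14]
push(3) -> [14, 17, 14, 3]
Final stack (bottom to top): [14, 17, 14, 3]


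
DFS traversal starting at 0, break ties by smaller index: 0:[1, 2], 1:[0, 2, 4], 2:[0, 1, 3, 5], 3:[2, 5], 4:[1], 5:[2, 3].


DFS stack-based: start with [0]
Visit order: [0, 1, 2, 3, 5, 4]


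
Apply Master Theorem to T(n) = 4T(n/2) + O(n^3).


a=4, b=2, c=3. log_2(4)=2 < c=3. Case 3: O(n^c) = O(n^3)
Complexity: O(n^3)


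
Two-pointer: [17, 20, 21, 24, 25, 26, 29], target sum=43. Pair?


Two pointers: lo=0, hi=6
Found pair: (17, 26) summing to 43


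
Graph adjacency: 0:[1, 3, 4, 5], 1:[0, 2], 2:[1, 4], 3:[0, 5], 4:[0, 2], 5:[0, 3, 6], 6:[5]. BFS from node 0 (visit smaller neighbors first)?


BFS queue: start with [0]
Visit order: [0, 1, 3, 4, 5, 2, 6]


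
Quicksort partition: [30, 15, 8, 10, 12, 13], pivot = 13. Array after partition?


Elements <= 13 go left of pivot.
Result: [8, 10, 12, 13, 30, 15], pivot at index 3


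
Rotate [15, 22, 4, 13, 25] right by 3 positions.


Right rotate by 3: [4, 13, 25, 15, 22]


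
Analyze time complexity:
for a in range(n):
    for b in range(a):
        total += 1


Per nesting level: O(n) * O(n) [triangular over a] = O(n^2)
Complexity: O(n^2)


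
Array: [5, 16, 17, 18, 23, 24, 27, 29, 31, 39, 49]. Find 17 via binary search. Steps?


Search for 17:
[0,10] mid=5 arr[5]=24
[0,4] mid=2 arr[2]=17
Total: 2 comparisons


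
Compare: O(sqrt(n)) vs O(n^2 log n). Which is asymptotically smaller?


sublinear grows slower than n^2 log n
O(sqrt(n)) is asymptotically smaller; O(n^2 log n) grows faster


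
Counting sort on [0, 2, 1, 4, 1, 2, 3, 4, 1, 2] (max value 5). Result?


Count array: [1, 3, 3, 1, 2, 0]
Reconstruct: [0, 1, 1, 1, 2, 2, 2, 3, 4, 4]


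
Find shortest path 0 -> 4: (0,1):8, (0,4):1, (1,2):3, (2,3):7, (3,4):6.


Dijkstra from 0:
Distances: {0: 0, 1: 8, 2: 11, 3: 7, 4: 1}
Shortest distance to 4 = 1, path = [0, 4]


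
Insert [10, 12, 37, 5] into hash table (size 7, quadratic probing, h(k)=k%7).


Insertions: 10->slot 3; 12->slot 5; 37->slot 2; 5->slot 6
Table: [None, None, 37, 10, None, 12, 5]


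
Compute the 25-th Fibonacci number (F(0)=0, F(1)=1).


F(n)=F(n-1)+F(n-2)
...F(23)=28657, F(24)=46368, F(25)=75025


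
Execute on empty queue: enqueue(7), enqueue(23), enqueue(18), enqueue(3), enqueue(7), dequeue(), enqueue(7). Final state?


enqueue(7) -> [7]
enqueue(23) -> [7, 23]
enqueue(18) -> [7, 23, 18]
enqueue(3) -> [7, 23, 18, 3]
enqueue(7) -> [7, 23, 18, 3, 7]
dequeue() returns 7 -> [23, 18, 3, 7]
enqueue(7) -> [23, 18, 3, 7, 7]
Final queue (front to back): [23, 18, 3, 7, 7]


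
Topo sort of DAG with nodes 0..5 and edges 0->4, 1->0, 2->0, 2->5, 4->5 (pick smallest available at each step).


Kahn's algorithm, process smallest node first
Order: [1, 2, 0, 3, 4, 5]


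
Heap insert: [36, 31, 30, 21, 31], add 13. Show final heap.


Append 13: [36, 31, 30, 21, 31, 13]
Bubble up: no swaps needed
Result: [36, 31, 30, 21, 31, 13]


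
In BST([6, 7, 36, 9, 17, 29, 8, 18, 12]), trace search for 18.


BST root = 6
Search for 18: compare at each node
Path: [6, 7, 36, 9, 17, 29, 18]


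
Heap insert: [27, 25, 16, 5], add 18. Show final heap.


Append 18: [27, 25, 16, 5, 18]
Bubble up: no swaps needed
Result: [27, 25, 16, 5, 18]


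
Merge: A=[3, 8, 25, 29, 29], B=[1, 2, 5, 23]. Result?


Compare heads, take smaller each step.
Merged: [1, 2, 3, 5, 8, 23, 25, 29, 29]


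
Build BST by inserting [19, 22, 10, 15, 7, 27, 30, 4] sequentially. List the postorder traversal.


Root = 19; build tree by BST insertion.
Postorder traversal: [4, 7, 15, 10, 30, 27, 22, 19]


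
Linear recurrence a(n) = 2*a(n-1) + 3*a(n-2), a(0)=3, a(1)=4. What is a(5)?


Build bottom-up:
...a(3)=46, a(4)=143, a(5)=2*143+3*46=424


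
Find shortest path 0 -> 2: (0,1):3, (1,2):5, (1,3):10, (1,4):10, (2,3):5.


Dijkstra from 0:
Distances: {0: 0, 1: 3, 2: 8, 3: 13, 4: 13}
Shortest distance to 2 = 8, path = [0, 1, 2]


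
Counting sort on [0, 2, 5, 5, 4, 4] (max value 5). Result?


Count array: [1, 0, 1, 0, 2, 2]
Reconstruct: [0, 2, 4, 4, 5, 5]


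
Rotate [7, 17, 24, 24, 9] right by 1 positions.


Right rotate by 1: [9, 7, 17, 24, 24]


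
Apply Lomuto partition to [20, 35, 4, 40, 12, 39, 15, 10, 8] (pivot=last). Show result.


Elements <= 8 go left of pivot.
Result: [4, 8, 20, 40, 12, 39, 15, 10, 35], pivot at index 1


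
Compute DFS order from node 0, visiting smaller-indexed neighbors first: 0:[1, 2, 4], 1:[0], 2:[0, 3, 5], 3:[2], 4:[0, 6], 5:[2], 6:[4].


DFS stack-based: start with [0]
Visit order: [0, 1, 2, 3, 5, 4, 6]


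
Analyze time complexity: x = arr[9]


Analysis: constant-time operation, no loop
Complexity: O(1)


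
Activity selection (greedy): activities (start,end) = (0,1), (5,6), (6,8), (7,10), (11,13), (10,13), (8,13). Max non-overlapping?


Greedy: pick earliest-ending, then skip overlaps.
Selected (4 activities): [(0, 1), (5, 6), (6, 8), (11, 13)]


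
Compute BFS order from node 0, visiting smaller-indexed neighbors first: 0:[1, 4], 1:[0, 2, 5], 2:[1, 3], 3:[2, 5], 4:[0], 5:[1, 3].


BFS queue: start with [0]
Visit order: [0, 1, 4, 2, 5, 3]


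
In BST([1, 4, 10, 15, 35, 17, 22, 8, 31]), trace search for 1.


BST root = 1
Search for 1: compare at each node
Path: [1]


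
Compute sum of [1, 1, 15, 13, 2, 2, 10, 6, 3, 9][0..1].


Prefix sums: [0, 1, 2, 17, 30, 32, 34, 44, 50, 53, 62]
Sum[0..1] = prefix[2] - prefix[0] = 2 - 0 = 2


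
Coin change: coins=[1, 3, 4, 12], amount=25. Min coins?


dp[0]=0; dp[i]=1+min(dp[i-c] for c in coins)
...dp[20]=3, dp[21]=4, dp[22]=4, dp[23]=4, dp[24]=2, dp[25]=3
Minimum coins for 25 = 3


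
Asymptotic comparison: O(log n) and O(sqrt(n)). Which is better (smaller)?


logarithmic grows slower than sublinear
O(log n) is asymptotically smaller; O(sqrt(n)) grows faster


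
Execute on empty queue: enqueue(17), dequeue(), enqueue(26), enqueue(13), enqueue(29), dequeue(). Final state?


enqueue(17) -> [17]
dequeue() returns 17 -> []
enqueue(26) -> [26]
enqueue(13) -> [26, 13]
enqueue(29) -> [26, 13, 29]
dequeue() returns 26 -> [13, 29]
Final queue (front to back): [13, 29]


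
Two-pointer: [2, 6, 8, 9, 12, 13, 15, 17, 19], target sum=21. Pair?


Two pointers: lo=0, hi=8
Found pair: (2, 19) summing to 21


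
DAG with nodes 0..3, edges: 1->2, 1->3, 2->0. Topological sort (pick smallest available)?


Kahn's algorithm, process smallest node first
Order: [1, 2, 0, 3]


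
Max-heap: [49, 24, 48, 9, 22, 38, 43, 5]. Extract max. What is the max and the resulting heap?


Max = 49
Replace root with last, heapify down
Resulting heap: [48, 24, 43, 9, 22, 38, 5]


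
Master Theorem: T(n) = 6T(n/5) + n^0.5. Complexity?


a=6, b=5, c=0.5. log_5(6)=1.113 > c=0.5. Case 1: O(n^log_b(a)) = O(n^1.113)
Complexity: O(n^1.113)


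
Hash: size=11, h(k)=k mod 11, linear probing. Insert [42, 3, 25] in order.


Insertions: 42->slot 9; 3->slot 3; 25->slot 4
Table: [None, None, None, 3, 25, None, None, None, None, 42, None]


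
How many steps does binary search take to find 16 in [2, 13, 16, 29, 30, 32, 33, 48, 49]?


Search for 16:
[0,8] mid=4 arr[4]=30
[0,3] mid=1 arr[1]=13
[2,3] mid=2 arr[2]=16
Total: 3 comparisons


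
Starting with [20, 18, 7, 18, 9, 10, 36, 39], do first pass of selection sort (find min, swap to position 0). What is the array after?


After one pass: [7, 18, 20, 18, 9, 10, 36, 39]


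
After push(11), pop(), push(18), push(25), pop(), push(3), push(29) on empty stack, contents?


push(11) -> [11]
pop() returns 11 -> []
push(18) -> [18]
push(25) -> [18, 25]
pop() returns 25 -> [18]
push(3) -> [18, 3]
push(29) -> [18, 3, 29]
Final stack (bottom to top): [18, 3, 29]


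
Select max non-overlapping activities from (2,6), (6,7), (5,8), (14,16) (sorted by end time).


Greedy: pick earliest-ending, then skip overlaps.
Selected (3 activities): [(2, 6), (6, 7), (14, 16)]


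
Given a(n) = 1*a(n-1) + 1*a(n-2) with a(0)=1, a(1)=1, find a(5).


Build bottom-up:
...a(3)=3, a(4)=5, a(5)=1*5+1*3=8


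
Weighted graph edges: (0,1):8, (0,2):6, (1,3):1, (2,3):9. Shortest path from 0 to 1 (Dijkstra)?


Dijkstra from 0:
Distances: {0: 0, 1: 8, 2: 6, 3: 9}
Shortest distance to 1 = 8, path = [0, 1]


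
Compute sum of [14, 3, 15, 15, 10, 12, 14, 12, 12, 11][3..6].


Prefix sums: [0, 14, 17, 32, 47, 57, 69, 83, 95, 107, 118]
Sum[3..6] = prefix[7] - prefix[3] = 83 - 32 = 51


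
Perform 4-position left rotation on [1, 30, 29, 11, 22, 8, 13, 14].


Left rotate by 4: [22, 8, 13, 14, 1, 30, 29, 11]


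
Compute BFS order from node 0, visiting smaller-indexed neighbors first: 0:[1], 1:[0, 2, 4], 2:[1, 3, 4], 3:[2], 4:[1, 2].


BFS queue: start with [0]
Visit order: [0, 1, 2, 4, 3]


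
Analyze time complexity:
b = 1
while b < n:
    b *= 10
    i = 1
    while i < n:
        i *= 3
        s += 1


Per nesting level: O(log n) * O(log n) = O((log n)^2)
Complexity: O((log n)^2)


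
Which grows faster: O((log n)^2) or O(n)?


polylogarithmic grows slower than linear
O((log n)^2) is asymptotically smaller; O(n) grows faster


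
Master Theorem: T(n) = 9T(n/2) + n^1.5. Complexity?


a=9, b=2, c=1.5. log_2(9)=3.170 > c=1.5. Case 1: O(n^log_b(a)) = O(n^3.170)
Complexity: O(n^3.170)


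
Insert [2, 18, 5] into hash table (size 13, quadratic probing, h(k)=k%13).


Insertions: 2->slot 2; 18->slot 5; 5->slot 6
Table: [None, None, 2, None, None, 18, 5, None, None, None, None, None, None]


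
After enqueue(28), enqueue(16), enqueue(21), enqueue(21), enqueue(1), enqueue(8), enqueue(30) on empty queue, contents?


enqueue(28) -> [28]
enqueue(16) -> [28, 16]
enqueue(21) -> [28, 16, 21]
enqueue(21) -> [28, 16, 21, 21]
enqueue(1) -> [28, 16, 21, 21, 1]
enqueue(8) -> [28, 16, 21, 21, 1, 8]
enqueue(30) -> [28, 16, 21, 21, 1, 8, 30]
Final queue (front to back): [28, 16, 21, 21, 1, 8, 30]


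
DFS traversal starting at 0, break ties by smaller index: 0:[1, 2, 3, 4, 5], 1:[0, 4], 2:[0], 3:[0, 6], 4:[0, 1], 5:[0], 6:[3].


DFS stack-based: start with [0]
Visit order: [0, 1, 4, 2, 3, 6, 5]


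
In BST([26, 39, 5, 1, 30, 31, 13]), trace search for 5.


BST root = 26
Search for 5: compare at each node
Path: [26, 5]


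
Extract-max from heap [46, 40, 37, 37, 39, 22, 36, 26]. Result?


Max = 46
Replace root with last, heapify down
Resulting heap: [40, 39, 37, 37, 26, 22, 36]


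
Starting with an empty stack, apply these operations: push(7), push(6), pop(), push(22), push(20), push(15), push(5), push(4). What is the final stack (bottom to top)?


push(7) -> [7]
push(6) -> [7, 6]
pop() returns 6 -> [7]
push(22) -> [7, 22]
push(20) -> [7, 22, 20]
push(15) -> [7, 22, 20, 15]
push(5) -> [7, 22, 20, 15, 5]
push(4) -> [7, 22, 20, 15, 5, 4]
Final stack (bottom to top): [7, 22, 20, 15, 5, 4]


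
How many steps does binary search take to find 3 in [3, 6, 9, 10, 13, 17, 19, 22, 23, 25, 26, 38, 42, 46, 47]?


Search for 3:
[0,14] mid=7 arr[7]=22
[0,6] mid=3 arr[3]=10
[0,2] mid=1 arr[1]=6
[0,0] mid=0 arr[0]=3
Total: 4 comparisons


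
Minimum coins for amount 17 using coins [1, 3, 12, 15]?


dp[0]=0; dp[i]=1+min(dp[i-c] for c in coins)
...dp[12]=1, dp[13]=2, dp[14]=3, dp[15]=1, dp[16]=2, dp[17]=3
Minimum coins for 17 = 3


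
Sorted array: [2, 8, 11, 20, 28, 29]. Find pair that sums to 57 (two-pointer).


Two pointers: lo=0, hi=5
Found pair: (28, 29) summing to 57


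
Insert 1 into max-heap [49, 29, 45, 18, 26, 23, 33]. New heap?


Append 1: [49, 29, 45, 18, 26, 23, 33, 1]
Bubble up: no swaps needed
Result: [49, 29, 45, 18, 26, 23, 33, 1]


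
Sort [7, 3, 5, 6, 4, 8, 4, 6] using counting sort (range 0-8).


Count array: [0, 0, 0, 1, 2, 1, 2, 1, 1]
Reconstruct: [3, 4, 4, 5, 6, 6, 7, 8]


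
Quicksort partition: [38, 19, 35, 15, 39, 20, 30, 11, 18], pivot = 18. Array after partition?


Elements <= 18 go left of pivot.
Result: [15, 11, 18, 38, 39, 20, 30, 19, 35], pivot at index 2


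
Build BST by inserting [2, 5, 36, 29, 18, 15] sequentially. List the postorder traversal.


Root = 2; build tree by BST insertion.
Postorder traversal: [15, 18, 29, 36, 5, 2]


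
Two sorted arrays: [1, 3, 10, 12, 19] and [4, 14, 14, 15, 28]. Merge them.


Compare heads, take smaller each step.
Merged: [1, 3, 4, 10, 12, 14, 14, 15, 19, 28]


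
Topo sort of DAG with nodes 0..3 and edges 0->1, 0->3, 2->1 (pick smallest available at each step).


Kahn's algorithm, process smallest node first
Order: [0, 2, 1, 3]


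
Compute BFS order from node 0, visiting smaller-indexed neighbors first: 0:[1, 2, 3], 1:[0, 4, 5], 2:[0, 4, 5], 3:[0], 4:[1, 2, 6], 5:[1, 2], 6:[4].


BFS queue: start with [0]
Visit order: [0, 1, 2, 3, 4, 5, 6]


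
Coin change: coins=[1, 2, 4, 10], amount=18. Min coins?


dp[0]=0; dp[i]=1+min(dp[i-c] for c in coins)
...dp[13]=3, dp[14]=2, dp[15]=3, dp[16]=3, dp[17]=4, dp[18]=3
Minimum coins for 18 = 3


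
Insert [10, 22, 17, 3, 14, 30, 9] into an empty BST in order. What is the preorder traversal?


Root = 10; build tree by BST insertion.
Preorder traversal: [10, 3, 9, 22, 17, 14, 30]


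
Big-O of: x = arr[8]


Analysis: constant-time operation, no loop
Complexity: O(1)


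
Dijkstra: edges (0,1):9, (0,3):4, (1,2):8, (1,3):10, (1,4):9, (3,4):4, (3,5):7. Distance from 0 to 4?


Dijkstra from 0:
Distances: {0: 0, 1: 9, 2: 17, 3: 4, 4: 8, 5: 11}
Shortest distance to 4 = 8, path = [0, 3, 4]


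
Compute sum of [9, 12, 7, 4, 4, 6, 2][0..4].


Prefix sums: [0, 9, 21, 28, 32, 36, 42, 44]
Sum[0..4] = prefix[5] - prefix[0] = 36 - 0 = 36


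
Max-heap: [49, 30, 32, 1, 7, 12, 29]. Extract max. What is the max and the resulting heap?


Max = 49
Replace root with last, heapify down
Resulting heap: [32, 30, 29, 1, 7, 12]


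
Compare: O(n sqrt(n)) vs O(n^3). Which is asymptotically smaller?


n^1.5 grows slower than cubic
O(n sqrt(n)) is asymptotically smaller; O(n^3) grows faster


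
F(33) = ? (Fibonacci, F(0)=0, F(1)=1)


F(n)=F(n-1)+F(n-2)
...F(31)=1346269, F(32)=2178309, F(33)=3524578


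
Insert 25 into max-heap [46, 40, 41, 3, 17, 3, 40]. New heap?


Append 25: [46, 40, 41, 3, 17, 3, 40, 25]
Bubble up: swap idx 7(25) with idx 3(3)
Result: [46, 40, 41, 25, 17, 3, 40, 3]


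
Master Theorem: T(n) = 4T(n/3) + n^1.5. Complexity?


a=4, b=3, c=1.5. log_3(4)=1.262 < c=1.5. Case 3: O(n^c) = O(n^1.500)
Complexity: O(n^1.500)


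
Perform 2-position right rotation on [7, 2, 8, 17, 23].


Right rotate by 2: [17, 23, 7, 2, 8]


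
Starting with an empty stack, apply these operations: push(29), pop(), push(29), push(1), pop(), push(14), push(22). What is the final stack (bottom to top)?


push(29) -> [29]
pop() returns 29 -> []
push(29) -> [29]
push(1) -> [29, 1]
pop() returns 1 -> [29]
push(14) -> [29, 14]
push(22) -> [29, 14, 22]
Final stack (bottom to top): [29, 14, 22]


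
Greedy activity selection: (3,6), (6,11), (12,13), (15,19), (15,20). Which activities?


Greedy: pick earliest-ending, then skip overlaps.
Selected (4 activities): [(3, 6), (6, 11), (12, 13), (15, 19)]


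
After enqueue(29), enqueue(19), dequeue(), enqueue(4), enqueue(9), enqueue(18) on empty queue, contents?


enqueue(29) -> [29]
enqueue(19) -> [29, 19]
dequeue() returns 29 -> [19]
enqueue(4) -> [19, 4]
enqueue(9) -> [19, 4, 9]
enqueue(18) -> [19, 4, 9, 18]
Final queue (front to back): [19, 4, 9, 18]


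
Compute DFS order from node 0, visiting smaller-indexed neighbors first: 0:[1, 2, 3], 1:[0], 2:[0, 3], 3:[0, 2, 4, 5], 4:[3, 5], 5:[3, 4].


DFS stack-based: start with [0]
Visit order: [0, 1, 2, 3, 4, 5]


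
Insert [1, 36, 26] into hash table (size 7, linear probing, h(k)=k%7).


Insertions: 1->slot 1; 36->slot 2; 26->slot 5
Table: [None, 1, 36, None, None, 26, None]


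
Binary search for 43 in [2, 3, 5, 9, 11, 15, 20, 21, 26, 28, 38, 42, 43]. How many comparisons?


Search for 43:
[0,12] mid=6 arr[6]=20
[7,12] mid=9 arr[9]=28
[10,12] mid=11 arr[11]=42
[12,12] mid=12 arr[12]=43
Total: 4 comparisons


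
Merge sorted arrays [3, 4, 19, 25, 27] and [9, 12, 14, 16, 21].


Compare heads, take smaller each step.
Merged: [3, 4, 9, 12, 14, 16, 19, 21, 25, 27]


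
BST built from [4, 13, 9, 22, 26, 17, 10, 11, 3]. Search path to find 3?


BST root = 4
Search for 3: compare at each node
Path: [4, 3]


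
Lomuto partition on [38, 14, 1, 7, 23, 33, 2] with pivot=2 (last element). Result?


Elements <= 2 go left of pivot.
Result: [1, 2, 38, 7, 23, 33, 14], pivot at index 1


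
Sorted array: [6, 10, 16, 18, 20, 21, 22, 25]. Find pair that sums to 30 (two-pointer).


Two pointers: lo=0, hi=7
Found pair: (10, 20) summing to 30


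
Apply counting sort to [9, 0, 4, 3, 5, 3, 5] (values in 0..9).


Count array: [1, 0, 0, 2, 1, 2, 0, 0, 0, 1]
Reconstruct: [0, 3, 3, 4, 5, 5, 9]


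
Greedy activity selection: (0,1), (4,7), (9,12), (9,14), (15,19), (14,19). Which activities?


Greedy: pick earliest-ending, then skip overlaps.
Selected (4 activities): [(0, 1), (4, 7), (9, 12), (15, 19)]


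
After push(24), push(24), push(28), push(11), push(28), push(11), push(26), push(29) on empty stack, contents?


push(24) -> [24]
push(24) -> [24, 24]
push(28) -> [24, 24, 28]
push(11) -> [24, 24, 28, 11]
push(28) -> [24, 24, 28, 11, 28]
push(11) -> [24, 24, 28, 11, 28, 11]
push(26) -> [24, 24, 28, 11, 28, 11, 26]
push(29) -> [24, 24, 28, 11, 28, 11, 26, 29]
Final stack (bottom to top): [24, 24, 28, 11, 28, 11, 26, 29]


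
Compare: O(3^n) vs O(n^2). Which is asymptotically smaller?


quadratic grows slower than exponential (base 3)
O(n^2) is asymptotically smaller; O(3^n) grows faster


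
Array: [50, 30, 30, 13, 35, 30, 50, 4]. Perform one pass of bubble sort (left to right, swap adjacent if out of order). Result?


After one pass: [30, 30, 13, 35, 30, 50, 4, 50]


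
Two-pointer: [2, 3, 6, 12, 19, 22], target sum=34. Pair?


Two pointers: lo=0, hi=5
Found pair: (12, 22) summing to 34


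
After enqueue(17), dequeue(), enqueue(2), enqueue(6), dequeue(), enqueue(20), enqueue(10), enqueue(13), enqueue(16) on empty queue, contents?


enqueue(17) -> [17]
dequeue() returns 17 -> []
enqueue(2) -> [2]
enqueue(6) -> [2, 6]
dequeue() returns 2 -> [6]
enqueue(20) -> [6, 20]
enqueue(10) -> [6, 20, 10]
enqueue(13) -> [6, 20, 10, 13]
enqueue(16) -> [6, 20, 10, 13, 16]
Final queue (front to back): [6, 20, 10, 13, 16]


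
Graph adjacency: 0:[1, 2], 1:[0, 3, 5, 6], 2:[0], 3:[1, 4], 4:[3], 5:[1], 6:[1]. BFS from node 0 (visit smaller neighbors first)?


BFS queue: start with [0]
Visit order: [0, 1, 2, 3, 5, 6, 4]


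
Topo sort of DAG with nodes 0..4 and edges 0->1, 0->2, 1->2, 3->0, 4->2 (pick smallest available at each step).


Kahn's algorithm, process smallest node first
Order: [3, 0, 1, 4, 2]


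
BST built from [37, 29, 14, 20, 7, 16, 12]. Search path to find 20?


BST root = 37
Search for 20: compare at each node
Path: [37, 29, 14, 20]


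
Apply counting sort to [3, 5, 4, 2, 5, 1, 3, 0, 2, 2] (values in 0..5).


Count array: [1, 1, 3, 2, 1, 2]
Reconstruct: [0, 1, 2, 2, 2, 3, 3, 4, 5, 5]


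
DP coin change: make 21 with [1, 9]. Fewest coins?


dp[0]=0; dp[i]=1+min(dp[i-c] for c in coins)
...dp[16]=8, dp[17]=9, dp[18]=2, dp[19]=3, dp[20]=4, dp[21]=5
Minimum coins for 21 = 5


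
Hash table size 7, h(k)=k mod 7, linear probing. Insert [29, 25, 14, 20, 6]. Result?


Insertions: 29->slot 1; 25->slot 4; 14->slot 0; 20->slot 6; 6->slot 2
Table: [14, 29, 6, None, 25, None, 20]


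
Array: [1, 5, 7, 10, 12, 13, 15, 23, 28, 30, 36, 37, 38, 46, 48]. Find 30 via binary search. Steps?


Search for 30:
[0,14] mid=7 arr[7]=23
[8,14] mid=11 arr[11]=37
[8,10] mid=9 arr[9]=30
Total: 3 comparisons


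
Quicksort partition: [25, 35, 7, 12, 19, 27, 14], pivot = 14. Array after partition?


Elements <= 14 go left of pivot.
Result: [7, 12, 14, 35, 19, 27, 25], pivot at index 2


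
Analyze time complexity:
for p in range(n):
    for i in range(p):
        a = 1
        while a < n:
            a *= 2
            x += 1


Per nesting level: O(n) * O(n) [triangular over p] * O(log n) = O(n^2 log n)
Complexity: O(n^2 log n)


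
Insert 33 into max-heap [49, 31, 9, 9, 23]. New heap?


Append 33: [49, 31, 9, 9, 23, 33]
Bubble up: swap idx 5(33) with idx 2(9)
Result: [49, 31, 33, 9, 23, 9]


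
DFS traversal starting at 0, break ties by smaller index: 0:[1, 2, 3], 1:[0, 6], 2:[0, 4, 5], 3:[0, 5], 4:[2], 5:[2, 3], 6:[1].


DFS stack-based: start with [0]
Visit order: [0, 1, 6, 2, 4, 5, 3]


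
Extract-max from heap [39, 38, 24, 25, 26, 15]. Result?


Max = 39
Replace root with last, heapify down
Resulting heap: [38, 26, 24, 25, 15]


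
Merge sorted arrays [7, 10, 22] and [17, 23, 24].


Compare heads, take smaller each step.
Merged: [7, 10, 17, 22, 23, 24]


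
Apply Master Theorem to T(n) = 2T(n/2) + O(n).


a=2, b=2, c=1. log_2(2)=1 = c=1. Case 2: O(n^c log n) = O(n log n)
Complexity: O(n log n)


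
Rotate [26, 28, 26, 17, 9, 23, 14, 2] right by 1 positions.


Right rotate by 1: [2, 26, 28, 26, 17, 9, 23, 14]


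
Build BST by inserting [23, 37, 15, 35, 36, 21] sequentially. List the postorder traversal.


Root = 23; build tree by BST insertion.
Postorder traversal: [21, 15, 36, 35, 37, 23]


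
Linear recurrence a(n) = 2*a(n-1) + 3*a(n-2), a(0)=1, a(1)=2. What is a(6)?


Build bottom-up:
...a(4)=61, a(5)=182, a(6)=2*182+3*61=547


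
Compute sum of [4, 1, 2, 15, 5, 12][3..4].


Prefix sums: [0, 4, 5, 7, 22, 27, 39]
Sum[3..4] = prefix[5] - prefix[3] = 27 - 7 = 20


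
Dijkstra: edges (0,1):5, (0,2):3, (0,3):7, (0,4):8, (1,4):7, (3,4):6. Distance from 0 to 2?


Dijkstra from 0:
Distances: {0: 0, 1: 5, 2: 3, 3: 7, 4: 8}
Shortest distance to 2 = 3, path = [0, 2]


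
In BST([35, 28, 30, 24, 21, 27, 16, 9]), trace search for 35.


BST root = 35
Search for 35: compare at each node
Path: [35]


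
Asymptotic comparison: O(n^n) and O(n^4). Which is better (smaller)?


quartic grows slower than n^n
O(n^4) is asymptotically smaller; O(n^n) grows faster


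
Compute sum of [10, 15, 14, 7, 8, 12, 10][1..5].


Prefix sums: [0, 10, 25, 39, 46, 54, 66, 76]
Sum[1..5] = prefix[6] - prefix[1] = 66 - 10 = 56


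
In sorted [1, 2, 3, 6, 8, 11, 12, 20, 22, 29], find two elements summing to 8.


Two pointers: lo=0, hi=9
Found pair: (2, 6) summing to 8


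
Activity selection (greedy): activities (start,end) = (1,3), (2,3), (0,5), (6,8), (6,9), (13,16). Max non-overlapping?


Greedy: pick earliest-ending, then skip overlaps.
Selected (3 activities): [(1, 3), (6, 8), (13, 16)]


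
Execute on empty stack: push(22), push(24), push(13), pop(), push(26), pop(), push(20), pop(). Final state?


push(22) -> [22]
push(24) -> [22, 24]
push(13) -> [22, 24, 13]
pop() returns 13 -> [22, 24]
push(26) -> [22, 24, 26]
pop() returns 26 -> [22, 24]
push(20) -> [22, 24, 20]
pop() returns 20 -> [22, 24]
Final stack (bottom to top): [22, 24]


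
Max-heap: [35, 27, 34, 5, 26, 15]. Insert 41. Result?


Append 41: [35, 27, 34, 5, 26, 15, 41]
Bubble up: swap idx 6(41) with idx 2(34); swap idx 2(41) with idx 0(35)
Result: [41, 27, 35, 5, 26, 15, 34]


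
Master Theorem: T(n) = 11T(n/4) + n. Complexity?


a=11, b=4, c=1. log_4(11)=1.730 > c=1. Case 1: O(n^log_b(a)) = O(n^1.730)
Complexity: O(n^1.730)


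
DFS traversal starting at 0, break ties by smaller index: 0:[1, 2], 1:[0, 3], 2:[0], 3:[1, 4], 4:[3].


DFS stack-based: start with [0]
Visit order: [0, 1, 3, 4, 2]


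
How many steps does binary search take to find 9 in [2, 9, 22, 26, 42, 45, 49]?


Search for 9:
[0,6] mid=3 arr[3]=26
[0,2] mid=1 arr[1]=9
Total: 2 comparisons


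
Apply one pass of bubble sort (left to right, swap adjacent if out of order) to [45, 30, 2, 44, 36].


After one pass: [30, 2, 44, 36, 45]


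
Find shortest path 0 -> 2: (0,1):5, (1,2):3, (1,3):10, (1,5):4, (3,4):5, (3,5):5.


Dijkstra from 0:
Distances: {0: 0, 1: 5, 2: 8, 3: 14, 4: 19, 5: 9}
Shortest distance to 2 = 8, path = [0, 1, 2]


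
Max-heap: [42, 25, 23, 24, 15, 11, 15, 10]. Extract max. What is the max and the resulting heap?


Max = 42
Replace root with last, heapify down
Resulting heap: [25, 24, 23, 10, 15, 11, 15]


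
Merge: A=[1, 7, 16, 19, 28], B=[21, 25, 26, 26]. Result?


Compare heads, take smaller each step.
Merged: [1, 7, 16, 19, 21, 25, 26, 26, 28]


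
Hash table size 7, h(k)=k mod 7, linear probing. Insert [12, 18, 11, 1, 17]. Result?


Insertions: 12->slot 5; 18->slot 4; 11->slot 6; 1->slot 1; 17->slot 3
Table: [None, 1, None, 17, 18, 12, 11]


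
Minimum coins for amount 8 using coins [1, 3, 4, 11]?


dp[0]=0; dp[i]=1+min(dp[i-c] for c in coins)
...dp[3]=1, dp[4]=1, dp[5]=2, dp[6]=2, dp[7]=2, dp[8]=2
Minimum coins for 8 = 2


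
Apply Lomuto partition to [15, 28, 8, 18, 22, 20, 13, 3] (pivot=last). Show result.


Elements <= 3 go left of pivot.
Result: [3, 28, 8, 18, 22, 20, 13, 15], pivot at index 0


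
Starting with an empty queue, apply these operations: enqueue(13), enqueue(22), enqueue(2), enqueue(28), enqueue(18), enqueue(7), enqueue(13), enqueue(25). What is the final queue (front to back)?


enqueue(13) -> [13]
enqueue(22) -> [13, 22]
enqueue(2) -> [13, 22, 2]
enqueue(28) -> [13, 22, 2, 28]
enqueue(18) -> [13, 22, 2, 28, 18]
enqueue(7) -> [13, 22, 2, 28, 18, 7]
enqueue(13) -> [13, 22, 2, 28, 18, 7, 13]
enqueue(25) -> [13, 22, 2, 28, 18, 7, 13, 25]
Final queue (front to back): [13, 22, 2, 28, 18, 7, 13, 25]


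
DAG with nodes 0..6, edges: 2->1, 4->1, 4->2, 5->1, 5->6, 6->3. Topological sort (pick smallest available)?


Kahn's algorithm, process smallest node first
Order: [0, 4, 2, 5, 1, 6, 3]


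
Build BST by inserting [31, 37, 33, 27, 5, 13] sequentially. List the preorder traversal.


Root = 31; build tree by BST insertion.
Preorder traversal: [31, 27, 5, 13, 37, 33]


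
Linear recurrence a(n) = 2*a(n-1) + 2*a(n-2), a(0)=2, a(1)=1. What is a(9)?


Build bottom-up:
...a(7)=808, a(8)=2208, a(9)=2*2208+2*808=6032


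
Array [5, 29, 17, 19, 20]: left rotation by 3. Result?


Left rotate by 3: [19, 20, 5, 29, 17]


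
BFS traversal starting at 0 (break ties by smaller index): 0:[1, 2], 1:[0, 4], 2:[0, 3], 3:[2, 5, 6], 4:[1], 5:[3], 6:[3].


BFS queue: start with [0]
Visit order: [0, 1, 2, 4, 3, 5, 6]


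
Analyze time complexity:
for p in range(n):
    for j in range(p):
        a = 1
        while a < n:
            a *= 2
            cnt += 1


Per nesting level: O(n) * O(n) [triangular over p] * O(log n) = O(n^2 log n)
Complexity: O(n^2 log n)


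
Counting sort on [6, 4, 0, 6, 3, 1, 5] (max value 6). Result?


Count array: [1, 1, 0, 1, 1, 1, 2]
Reconstruct: [0, 1, 3, 4, 5, 6, 6]


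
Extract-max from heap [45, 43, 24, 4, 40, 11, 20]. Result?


Max = 45
Replace root with last, heapify down
Resulting heap: [43, 40, 24, 4, 20, 11]


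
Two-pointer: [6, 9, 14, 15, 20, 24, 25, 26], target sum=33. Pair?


Two pointers: lo=0, hi=7
Found pair: (9, 24) summing to 33


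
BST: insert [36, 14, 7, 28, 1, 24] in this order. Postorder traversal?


Root = 36; build tree by BST insertion.
Postorder traversal: [1, 7, 24, 28, 14, 36]


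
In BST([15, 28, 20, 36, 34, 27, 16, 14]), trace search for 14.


BST root = 15
Search for 14: compare at each node
Path: [15, 14]


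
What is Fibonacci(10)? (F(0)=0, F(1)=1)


F(n)=F(n-1)+F(n-2)
...F(8)=21, F(9)=34, F(10)=55


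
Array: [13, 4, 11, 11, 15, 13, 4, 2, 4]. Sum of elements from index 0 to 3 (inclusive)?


Prefix sums: [0, 13, 17, 28, 39, 54, 67, 71, 73, 77]
Sum[0..3] = prefix[4] - prefix[0] = 39 - 0 = 39


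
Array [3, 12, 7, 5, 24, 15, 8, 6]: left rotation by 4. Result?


Left rotate by 4: [24, 15, 8, 6, 3, 12, 7, 5]


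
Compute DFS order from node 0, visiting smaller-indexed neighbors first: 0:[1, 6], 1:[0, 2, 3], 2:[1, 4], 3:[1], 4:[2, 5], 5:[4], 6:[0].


DFS stack-based: start with [0]
Visit order: [0, 1, 2, 4, 5, 3, 6]


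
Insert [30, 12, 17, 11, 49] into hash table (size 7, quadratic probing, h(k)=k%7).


Insertions: 30->slot 2; 12->slot 5; 17->slot 3; 11->slot 4; 49->slot 0
Table: [49, None, 30, 17, 11, 12, None]


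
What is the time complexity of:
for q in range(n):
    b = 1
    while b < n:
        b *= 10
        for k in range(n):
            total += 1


Per nesting level: O(n) * O(log n) * O(n) = O(n^2 log n)
Complexity: O(n^2 log n)


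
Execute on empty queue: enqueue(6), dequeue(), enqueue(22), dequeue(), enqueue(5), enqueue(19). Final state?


enqueue(6) -> [6]
dequeue() returns 6 -> []
enqueue(22) -> [22]
dequeue() returns 22 -> []
enqueue(5) -> [5]
enqueue(19) -> [5, 19]
Final queue (front to back): [5, 19]


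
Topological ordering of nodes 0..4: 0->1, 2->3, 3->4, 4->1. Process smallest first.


Kahn's algorithm, process smallest node first
Order: [0, 2, 3, 4, 1]


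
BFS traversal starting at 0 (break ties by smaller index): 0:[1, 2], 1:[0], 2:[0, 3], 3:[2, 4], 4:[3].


BFS queue: start with [0]
Visit order: [0, 1, 2, 3, 4]


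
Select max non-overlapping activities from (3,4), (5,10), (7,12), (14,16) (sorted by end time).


Greedy: pick earliest-ending, then skip overlaps.
Selected (3 activities): [(3, 4), (5, 10), (14, 16)]


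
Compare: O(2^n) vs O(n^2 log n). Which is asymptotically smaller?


n^2 log n grows slower than exponential
O(n^2 log n) is asymptotically smaller; O(2^n) grows faster


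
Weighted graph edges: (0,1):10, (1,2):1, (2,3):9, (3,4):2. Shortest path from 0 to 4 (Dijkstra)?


Dijkstra from 0:
Distances: {0: 0, 1: 10, 2: 11, 3: 20, 4: 22}
Shortest distance to 4 = 22, path = [0, 1, 2, 3, 4]


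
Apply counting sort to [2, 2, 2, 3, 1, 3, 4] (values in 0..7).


Count array: [0, 1, 3, 2, 1, 0, 0, 0]
Reconstruct: [1, 2, 2, 2, 3, 3, 4]


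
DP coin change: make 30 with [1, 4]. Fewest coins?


dp[0]=0; dp[i]=1+min(dp[i-c] for c in coins)
...dp[25]=7, dp[26]=8, dp[27]=9, dp[28]=7, dp[29]=8, dp[30]=9
Minimum coins for 30 = 9


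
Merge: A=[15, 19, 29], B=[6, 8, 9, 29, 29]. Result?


Compare heads, take smaller each step.
Merged: [6, 8, 9, 15, 19, 29, 29, 29]


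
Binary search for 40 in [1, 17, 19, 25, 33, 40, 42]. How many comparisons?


Search for 40:
[0,6] mid=3 arr[3]=25
[4,6] mid=5 arr[5]=40
Total: 2 comparisons


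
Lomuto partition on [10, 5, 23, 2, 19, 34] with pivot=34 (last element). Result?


Elements <= 34 go left of pivot.
Result: [10, 5, 23, 2, 19, 34], pivot at index 5


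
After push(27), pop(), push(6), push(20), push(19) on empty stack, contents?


push(27) -> [27]
pop() returns 27 -> []
push(6) -> [6]
push(20) -> [6, 20]
push(19) -> [6, 20, 19]
Final stack (bottom to top): [6, 20, 19]


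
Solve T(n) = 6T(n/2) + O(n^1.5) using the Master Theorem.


a=6, b=2, c=1.5. log_2(6)=2.585 > c=1.5. Case 1: O(n^log_b(a)) = O(n^2.585)
Complexity: O(n^2.585)


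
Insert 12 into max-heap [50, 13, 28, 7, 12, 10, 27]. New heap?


Append 12: [50, 13, 28, 7, 12, 10, 27, 12]
Bubble up: swap idx 7(12) with idx 3(7)
Result: [50, 13, 28, 12, 12, 10, 27, 7]


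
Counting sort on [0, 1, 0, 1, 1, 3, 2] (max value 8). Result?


Count array: [2, 3, 1, 1, 0, 0, 0, 0, 0]
Reconstruct: [0, 0, 1, 1, 1, 2, 3]


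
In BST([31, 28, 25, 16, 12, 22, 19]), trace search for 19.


BST root = 31
Search for 19: compare at each node
Path: [31, 28, 25, 16, 22, 19]


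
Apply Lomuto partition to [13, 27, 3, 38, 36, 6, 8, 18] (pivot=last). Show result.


Elements <= 18 go left of pivot.
Result: [13, 3, 6, 8, 18, 27, 38, 36], pivot at index 4


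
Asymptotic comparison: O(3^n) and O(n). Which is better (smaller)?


linear grows slower than exponential (base 3)
O(n) is asymptotically smaller; O(3^n) grows faster


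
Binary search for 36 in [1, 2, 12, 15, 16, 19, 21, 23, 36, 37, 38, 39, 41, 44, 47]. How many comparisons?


Search for 36:
[0,14] mid=7 arr[7]=23
[8,14] mid=11 arr[11]=39
[8,10] mid=9 arr[9]=37
[8,8] mid=8 arr[8]=36
Total: 4 comparisons


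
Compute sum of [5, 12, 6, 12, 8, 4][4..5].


Prefix sums: [0, 5, 17, 23, 35, 43, 47]
Sum[4..5] = prefix[6] - prefix[4] = 47 - 35 = 12


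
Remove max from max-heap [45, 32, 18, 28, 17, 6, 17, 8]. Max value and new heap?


Max = 45
Replace root with last, heapify down
Resulting heap: [32, 28, 18, 8, 17, 6, 17]


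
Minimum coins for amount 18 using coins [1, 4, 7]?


dp[0]=0; dp[i]=1+min(dp[i-c] for c in coins)
...dp[13]=4, dp[14]=2, dp[15]=3, dp[16]=4, dp[17]=5, dp[18]=3
Minimum coins for 18 = 3


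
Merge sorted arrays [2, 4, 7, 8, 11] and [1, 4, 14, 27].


Compare heads, take smaller each step.
Merged: [1, 2, 4, 4, 7, 8, 11, 14, 27]


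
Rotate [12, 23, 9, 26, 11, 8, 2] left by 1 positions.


Left rotate by 1: [23, 9, 26, 11, 8, 2, 12]


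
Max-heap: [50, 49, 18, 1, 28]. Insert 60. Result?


Append 60: [50, 49, 18, 1, 28, 60]
Bubble up: swap idx 5(60) with idx 2(18); swap idx 2(60) with idx 0(50)
Result: [60, 49, 50, 1, 28, 18]


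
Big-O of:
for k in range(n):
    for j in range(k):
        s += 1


Per nesting level: O(n) * O(n) [triangular over k] = O(n^2)
Complexity: O(n^2)


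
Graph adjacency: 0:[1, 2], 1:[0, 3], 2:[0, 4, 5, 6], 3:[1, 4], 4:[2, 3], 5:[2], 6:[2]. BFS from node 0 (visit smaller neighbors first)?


BFS queue: start with [0]
Visit order: [0, 1, 2, 3, 4, 5, 6]


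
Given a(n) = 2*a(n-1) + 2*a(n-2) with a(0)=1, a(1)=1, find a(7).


Build bottom-up:
...a(5)=76, a(6)=208, a(7)=2*208+2*76=568


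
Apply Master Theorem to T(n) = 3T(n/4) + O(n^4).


a=3, b=4, c=4. log_4(3)=0.792 < c=4. Case 3: O(n^c) = O(n^4)
Complexity: O(n^4)


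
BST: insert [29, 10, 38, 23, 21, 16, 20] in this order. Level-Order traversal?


Root = 29; build tree by BST insertion.
Level-Order traversal: [29, 10, 38, 23, 21, 16, 20]


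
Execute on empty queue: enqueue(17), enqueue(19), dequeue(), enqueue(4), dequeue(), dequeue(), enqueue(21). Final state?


enqueue(17) -> [17]
enqueue(19) -> [17, 19]
dequeue() returns 17 -> [19]
enqueue(4) -> [19, 4]
dequeue() returns 19 -> [4]
dequeue() returns 4 -> []
enqueue(21) -> [21]
Final queue (front to back): [21]


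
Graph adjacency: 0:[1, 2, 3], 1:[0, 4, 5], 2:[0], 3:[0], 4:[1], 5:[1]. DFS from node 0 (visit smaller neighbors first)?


DFS stack-based: start with [0]
Visit order: [0, 1, 4, 5, 2, 3]


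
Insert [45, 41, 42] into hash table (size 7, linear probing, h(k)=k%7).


Insertions: 45->slot 3; 41->slot 6; 42->slot 0
Table: [42, None, None, 45, None, None, 41]


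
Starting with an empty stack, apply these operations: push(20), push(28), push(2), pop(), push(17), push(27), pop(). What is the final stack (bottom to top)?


push(20) -> [20]
push(28) -> [20, 28]
push(2) -> [20, 28, 2]
pop() returns 2 -> [20, 28]
push(17) -> [20, 28, 17]
push(27) -> [20, 28, 17, 27]
pop() returns 27 -> [20, 28, 17]
Final stack (bottom to top): [20, 28, 17]


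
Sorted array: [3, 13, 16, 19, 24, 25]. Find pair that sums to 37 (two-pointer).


Two pointers: lo=0, hi=5
Found pair: (13, 24) summing to 37


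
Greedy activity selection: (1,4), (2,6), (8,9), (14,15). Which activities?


Greedy: pick earliest-ending, then skip overlaps.
Selected (3 activities): [(1, 4), (8, 9), (14, 15)]


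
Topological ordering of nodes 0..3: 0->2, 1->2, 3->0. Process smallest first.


Kahn's algorithm, process smallest node first
Order: [1, 3, 0, 2]


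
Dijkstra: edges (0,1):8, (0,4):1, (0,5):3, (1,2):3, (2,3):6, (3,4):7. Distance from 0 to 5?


Dijkstra from 0:
Distances: {0: 0, 1: 8, 2: 11, 3: 8, 4: 1, 5: 3}
Shortest distance to 5 = 3, path = [0, 5]


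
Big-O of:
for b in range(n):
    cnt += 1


Per nesting level: O(n) = O(n)
Complexity: O(n)


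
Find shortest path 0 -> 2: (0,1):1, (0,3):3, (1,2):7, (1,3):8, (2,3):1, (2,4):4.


Dijkstra from 0:
Distances: {0: 0, 1: 1, 2: 4, 3: 3, 4: 8}
Shortest distance to 2 = 4, path = [0, 3, 2]


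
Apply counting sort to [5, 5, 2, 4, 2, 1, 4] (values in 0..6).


Count array: [0, 1, 2, 0, 2, 2, 0]
Reconstruct: [1, 2, 2, 4, 4, 5, 5]


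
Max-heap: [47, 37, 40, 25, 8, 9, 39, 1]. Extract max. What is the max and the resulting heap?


Max = 47
Replace root with last, heapify down
Resulting heap: [40, 37, 39, 25, 8, 9, 1]


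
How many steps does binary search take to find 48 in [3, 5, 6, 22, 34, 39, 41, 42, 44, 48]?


Search for 48:
[0,9] mid=4 arr[4]=34
[5,9] mid=7 arr[7]=42
[8,9] mid=8 arr[8]=44
[9,9] mid=9 arr[9]=48
Total: 4 comparisons


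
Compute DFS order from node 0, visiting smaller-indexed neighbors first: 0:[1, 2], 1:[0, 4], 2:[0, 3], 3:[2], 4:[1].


DFS stack-based: start with [0]
Visit order: [0, 1, 4, 2, 3]


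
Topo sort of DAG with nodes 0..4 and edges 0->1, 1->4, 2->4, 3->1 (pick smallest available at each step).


Kahn's algorithm, process smallest node first
Order: [0, 2, 3, 1, 4]


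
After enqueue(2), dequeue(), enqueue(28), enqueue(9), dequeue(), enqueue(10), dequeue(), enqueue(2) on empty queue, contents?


enqueue(2) -> [2]
dequeue() returns 2 -> []
enqueue(28) -> [28]
enqueue(9) -> [28, 9]
dequeue() returns 28 -> [9]
enqueue(10) -> [9, 10]
dequeue() returns 9 -> [10]
enqueue(2) -> [10, 2]
Final queue (front to back): [10, 2]


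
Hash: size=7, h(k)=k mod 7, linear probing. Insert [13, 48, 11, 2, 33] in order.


Insertions: 13->slot 6; 48->slot 0; 11->slot 4; 2->slot 2; 33->slot 5
Table: [48, None, 2, None, 11, 33, 13]


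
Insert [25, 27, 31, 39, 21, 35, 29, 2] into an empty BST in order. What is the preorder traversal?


Root = 25; build tree by BST insertion.
Preorder traversal: [25, 21, 2, 27, 31, 29, 39, 35]


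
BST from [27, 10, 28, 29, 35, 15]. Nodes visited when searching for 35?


BST root = 27
Search for 35: compare at each node
Path: [27, 28, 29, 35]


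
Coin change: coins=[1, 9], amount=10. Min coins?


dp[0]=0; dp[i]=1+min(dp[i-c] for c in coins)
...dp[5]=5, dp[6]=6, dp[7]=7, dp[8]=8, dp[9]=1, dp[10]=2
Minimum coins for 10 = 2
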